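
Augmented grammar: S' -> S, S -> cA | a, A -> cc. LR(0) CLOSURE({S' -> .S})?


Start: S' -> .S
For each item with dot before a nonterminal B, add B -> .γ for every B-production
Closure: [S' -> .S, S -> .cA, S -> .a]


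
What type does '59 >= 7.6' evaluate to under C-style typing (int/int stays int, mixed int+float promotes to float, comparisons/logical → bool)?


Operand types: int >= float
Rule: comparison yields bool
Result type: bool


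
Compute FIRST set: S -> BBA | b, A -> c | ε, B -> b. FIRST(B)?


Per alternative of B: FIRST(b) = {b}
FIRST(B) = {b}


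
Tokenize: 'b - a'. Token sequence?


Scan left to right, longest-match per lexeme
Tokens: ID(b), OP(-), ID(a)


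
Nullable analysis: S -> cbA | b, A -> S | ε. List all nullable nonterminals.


A nonterminal is nullable iff some alternative derives ε (directly, or every symbol in it is nullable)
Nullable: {A}


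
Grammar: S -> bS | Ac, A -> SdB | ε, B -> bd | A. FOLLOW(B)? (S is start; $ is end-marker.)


$ ∈ FOLLOW(S). For each A -> αBβ: add FIRST(β)\{ε} to FOLLOW(B); if β nullable, add FOLLOW(A).
FOLLOW(B) = {c}


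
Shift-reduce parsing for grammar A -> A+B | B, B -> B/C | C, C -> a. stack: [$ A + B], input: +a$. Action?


handle 'A+B' on top; lookahead ∈ FOLLOW(A) = {+, $}
Action: reduce (A -> A+B)


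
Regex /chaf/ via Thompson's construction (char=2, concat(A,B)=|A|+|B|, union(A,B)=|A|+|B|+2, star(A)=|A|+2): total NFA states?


Syntax tree has 4 char leaf(s), 0 union(s), 0 star(s)
chars contribute 4×2 = 8; each union adds +2; each star adds +2
Total: 8 + 0 + 0 = 8 states


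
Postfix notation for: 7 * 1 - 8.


Left to right (same or higher precedence on left)
Postfix: 7 1 * 8 -


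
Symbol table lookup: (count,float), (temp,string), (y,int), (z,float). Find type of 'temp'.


Lookup 'temp' → type string


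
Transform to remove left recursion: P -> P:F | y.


Left-recursive alternatives: P:F; non-recursive: y
Introduce P': P -> yP', P' -> :FP' | ε


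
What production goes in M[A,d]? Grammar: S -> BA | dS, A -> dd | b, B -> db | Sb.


For [A, d]: 'd' ∈ FIRST(dd)
Entry: A -> dd


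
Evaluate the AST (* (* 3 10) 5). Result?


Evaluate inner: (* 3 10) = 30
Evaluate root: (* 30 5) = 150
Result: 150


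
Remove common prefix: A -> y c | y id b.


Common prefix: 'y'
Factored: A -> y A', A' -> c | id b


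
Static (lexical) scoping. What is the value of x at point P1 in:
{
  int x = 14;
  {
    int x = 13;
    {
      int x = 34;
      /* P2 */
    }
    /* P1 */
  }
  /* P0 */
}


x declared in the same block as P1
x = 13


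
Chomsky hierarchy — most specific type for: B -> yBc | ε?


Single nonterminal LHS, but y^n c^n is not regular
Classification: Type 2 (Context-Free)


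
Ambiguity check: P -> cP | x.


right-linear, alternatives start with distinct terminals 'c' vs 'x': unique leftmost derivation
Unambiguous


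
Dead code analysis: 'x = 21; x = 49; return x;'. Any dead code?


first assignment to x is overwritten before any read
Dead: 'x = 21'


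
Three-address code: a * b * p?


Break into single-operator statements:
t1 = a * b
t2 = t1 * p


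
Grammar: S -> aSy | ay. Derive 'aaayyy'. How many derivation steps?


Derivation: S => aSy => aaSyy => aaayyy
Steps: 3


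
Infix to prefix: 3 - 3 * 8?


'*' binds tighter: tree is (- 3 (* 3 8))
Prefix: - 3 * 3 8


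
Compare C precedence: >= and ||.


'>=' is relational (level 7); '||' is logical OR (level 1)
Higher level binds tighter
'>=' has higher precedence than '||'


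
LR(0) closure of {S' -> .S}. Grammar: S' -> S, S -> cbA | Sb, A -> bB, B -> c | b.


Start: S' -> .S
For each item with dot before a nonterminal B, add B -> .γ for every B-production
Closure: [S' -> .S, S -> .cbA, S -> .Sb]


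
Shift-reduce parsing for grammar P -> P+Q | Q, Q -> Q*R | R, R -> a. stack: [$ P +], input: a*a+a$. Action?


no handle ('P+' is not any RHS); shift 'a'
Action: shift


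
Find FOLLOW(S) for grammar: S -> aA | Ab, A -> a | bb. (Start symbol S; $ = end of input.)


$ ∈ FOLLOW(S). For each A -> αBβ: add FIRST(β)\{ε} to FOLLOW(B); if β nullable, add FOLLOW(A).
FOLLOW(S) = {$}


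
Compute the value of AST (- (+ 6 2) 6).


Evaluate inner: (+ 6 2) = 8
Evaluate root: (- 8 6) = 2
Result: 2


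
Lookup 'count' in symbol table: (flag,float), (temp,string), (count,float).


Lookup 'count' → type float


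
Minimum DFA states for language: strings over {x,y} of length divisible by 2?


Track length mod 2: states 0..1, accept at 0
Minimal DFA: 2 states


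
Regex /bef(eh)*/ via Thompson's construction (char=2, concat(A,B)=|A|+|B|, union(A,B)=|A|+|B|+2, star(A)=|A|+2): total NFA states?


Syntax tree has 5 char leaf(s), 0 union(s), 1 star(s)
chars contribute 5×2 = 10; each union adds +2; each star adds +2
Total: 10 + 0 + 2 = 12 states


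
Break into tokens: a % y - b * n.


Scan left to right, longest-match per lexeme
Tokens: ID(a), OP(%), ID(y), OP(-), ID(b), OP(*), ID(n)


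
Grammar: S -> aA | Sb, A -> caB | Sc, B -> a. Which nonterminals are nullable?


A nonterminal is nullable iff some alternative derives ε (directly, or every symbol in it is nullable)
Nullable: {}


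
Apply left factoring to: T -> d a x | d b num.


Common prefix: 'd'
Factored: T -> d T', T' -> a x | b num


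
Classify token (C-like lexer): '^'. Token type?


Pattern: operator symbol
Type: OPERATOR


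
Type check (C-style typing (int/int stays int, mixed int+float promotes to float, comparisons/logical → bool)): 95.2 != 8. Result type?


Operand types: float != int
Rule: comparison yields bool
Result type: bool


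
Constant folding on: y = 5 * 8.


5 * 8 = 40 at compile time
Optimized: y = 40


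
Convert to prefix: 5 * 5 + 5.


left-to-right (same/higher precedence on left): tree is (+ (* 5 5) 5)
Prefix: + * 5 5 5


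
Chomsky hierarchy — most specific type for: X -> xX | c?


Right-linear: every RHS is a terminal or a terminal followed by one nonterminal
Classification: Type 3 (Regular)


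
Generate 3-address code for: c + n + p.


Break into single-operator statements:
t1 = c + n
t2 = t1 + p


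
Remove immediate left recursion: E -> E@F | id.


Left-recursive alternatives: E@F; non-recursive: id
Introduce E': E -> idE', E' -> @FE' | ε


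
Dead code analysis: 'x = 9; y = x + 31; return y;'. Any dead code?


x is read by y's definition; y is returned
No dead code


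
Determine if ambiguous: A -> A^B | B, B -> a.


precedence layered via separate nonterminal B: deterministic
Unambiguous


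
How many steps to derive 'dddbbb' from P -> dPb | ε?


Derivation: P => dPb => ddPbb => dddPbbb => dddbbb
Steps: 4


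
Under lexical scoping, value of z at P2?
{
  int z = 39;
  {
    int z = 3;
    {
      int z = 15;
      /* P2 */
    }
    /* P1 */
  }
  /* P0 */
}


z declared in the same block as P2
z = 15


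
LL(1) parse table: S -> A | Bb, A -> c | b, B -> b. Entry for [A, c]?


For [A, c]: 'c' ∈ FIRST(c)
Entry: A -> c


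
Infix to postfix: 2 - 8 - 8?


Left to right (same or higher precedence on left)
Postfix: 2 8 - 8 -


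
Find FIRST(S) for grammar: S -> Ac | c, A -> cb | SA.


Per alternative of S: FIRST(Ac) = {c}; FIRST(c) = {c}
FIRST(S) = {c}


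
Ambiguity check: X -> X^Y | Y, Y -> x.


precedence layered via separate nonterminal Y: deterministic
Unambiguous


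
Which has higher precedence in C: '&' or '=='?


'==' is equality (level 6); '&' is bitwise AND (level 5)
Higher level binds tighter
'==' has higher precedence than '&'


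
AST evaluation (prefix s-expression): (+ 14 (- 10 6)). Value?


Evaluate inner: (- 10 6) = 4
Evaluate root: (+ 14 4) = 18
Result: 18


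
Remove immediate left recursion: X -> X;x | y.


Left-recursive alternatives: X;x; non-recursive: y
Introduce X': X -> yX', X' -> ;xX' | ε


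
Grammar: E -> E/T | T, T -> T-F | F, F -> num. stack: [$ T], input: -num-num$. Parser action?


shift '-' to continue T -> T-F
Action: shift


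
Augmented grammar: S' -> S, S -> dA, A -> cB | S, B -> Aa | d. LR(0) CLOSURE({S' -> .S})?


Start: S' -> .S
For each item with dot before a nonterminal B, add B -> .γ for every B-production
Closure: [S' -> .S, S -> .dA]


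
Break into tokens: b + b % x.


Scan left to right, longest-match per lexeme
Tokens: ID(b), OP(+), ID(b), OP(%), ID(x)


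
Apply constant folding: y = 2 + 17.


2 + 17 = 19 at compile time
Optimized: y = 19


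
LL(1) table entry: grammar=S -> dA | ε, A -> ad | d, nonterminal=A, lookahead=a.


For [A, a]: 'a' ∈ FIRST(ad)
Entry: A -> ad


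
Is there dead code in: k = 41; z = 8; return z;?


k is assigned but never read
Dead: 'k = 41'


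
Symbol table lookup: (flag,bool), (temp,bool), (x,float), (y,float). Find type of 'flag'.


Lookup 'flag' → type bool


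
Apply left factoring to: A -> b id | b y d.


Common prefix: 'b'
Factored: A -> b A', A' -> id | y d


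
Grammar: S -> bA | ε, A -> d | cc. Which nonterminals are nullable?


A nonterminal is nullable iff some alternative derives ε (directly, or every symbol in it is nullable)
Nullable: {S}


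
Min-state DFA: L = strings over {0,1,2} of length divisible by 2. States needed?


Track length mod 2: states 0..1, accept at 0
Minimal DFA: 2 states


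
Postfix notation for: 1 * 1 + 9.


Left to right (same or higher precedence on left)
Postfix: 1 1 * 9 +


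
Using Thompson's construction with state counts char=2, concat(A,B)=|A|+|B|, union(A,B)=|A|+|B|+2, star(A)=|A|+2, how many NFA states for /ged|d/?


Syntax tree has 4 char leaf(s), 1 union(s), 0 star(s)
chars contribute 4×2 = 8; each union adds +2; each star adds +2
Total: 8 + 2 + 0 = 10 states


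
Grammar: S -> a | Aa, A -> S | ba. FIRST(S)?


Per alternative of S: FIRST(a) = {a}; FIRST(Aa) = {a, b}
FIRST(S) = {a, b}


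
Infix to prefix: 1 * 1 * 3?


left-to-right (same/higher precedence on left): tree is (* (* 1 1) 3)
Prefix: * * 1 1 3


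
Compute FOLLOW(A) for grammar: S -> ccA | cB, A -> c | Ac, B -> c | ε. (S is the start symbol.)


$ ∈ FOLLOW(S). For each A -> αBβ: add FIRST(β)\{ε} to FOLLOW(B); if β nullable, add FOLLOW(A).
FOLLOW(A) = {$, c}


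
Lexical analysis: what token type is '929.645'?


Pattern: digits with a decimal point
Type: FLOAT_LITERAL


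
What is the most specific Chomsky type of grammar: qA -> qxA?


LHS has context (more than one symbol) and |LHS| ≤ |RHS|
Classification: Type 1 (Context-Sensitive)


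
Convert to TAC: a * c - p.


Break into single-operator statements:
t1 = a * c
t2 = t1 - p


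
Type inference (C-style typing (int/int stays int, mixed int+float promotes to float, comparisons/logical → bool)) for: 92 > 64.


Operand types: int > int
Rule: comparison yields bool
Result type: bool


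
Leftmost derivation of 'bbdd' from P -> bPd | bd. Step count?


Derivation: P => bPd => bbdd
Steps: 2


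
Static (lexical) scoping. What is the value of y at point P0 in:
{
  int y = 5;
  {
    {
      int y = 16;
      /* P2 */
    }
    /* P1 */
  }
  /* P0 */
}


y declared in the same block as P0
y = 5


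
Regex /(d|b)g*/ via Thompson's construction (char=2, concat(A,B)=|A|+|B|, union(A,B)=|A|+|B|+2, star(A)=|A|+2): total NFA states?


Syntax tree has 3 char leaf(s), 1 union(s), 1 star(s)
chars contribute 3×2 = 6; each union adds +2; each star adds +2
Total: 6 + 2 + 2 = 10 states


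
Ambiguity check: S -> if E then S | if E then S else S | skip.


dangling else: 'if E then if E then skip else skip' parses two ways
Ambiguous


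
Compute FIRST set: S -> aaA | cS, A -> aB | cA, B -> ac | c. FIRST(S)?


Per alternative of S: FIRST(aaA) = {a}; FIRST(cS) = {c}
FIRST(S) = {a, c}


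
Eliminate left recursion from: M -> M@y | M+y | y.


Left-recursive alternatives: M@y, M+y; non-recursive: y
Introduce M': M -> yM', M' -> @yM' | +yM' | ε


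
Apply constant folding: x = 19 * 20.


19 * 20 = 380 at compile time
Optimized: x = 380


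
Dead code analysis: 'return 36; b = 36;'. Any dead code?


statement follows a return and is unreachable
Dead: 'b = 36'


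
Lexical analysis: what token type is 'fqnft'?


Pattern: letter/underscore followed by alphanumerics, not a keyword
Type: IDENTIFIER


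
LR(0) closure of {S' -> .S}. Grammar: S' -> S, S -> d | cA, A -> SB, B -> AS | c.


Start: S' -> .S
For each item with dot before a nonterminal B, add B -> .γ for every B-production
Closure: [S' -> .S, S -> .d, S -> .cA]


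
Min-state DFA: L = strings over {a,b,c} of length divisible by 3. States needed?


Track length mod 3: states 0..2, accept at 0
Minimal DFA: 3 states


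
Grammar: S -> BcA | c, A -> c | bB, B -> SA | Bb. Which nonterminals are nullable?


A nonterminal is nullable iff some alternative derives ε (directly, or every symbol in it is nullable)
Nullable: {}


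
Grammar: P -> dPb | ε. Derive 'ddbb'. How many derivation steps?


Derivation: P => dPb => ddPbb => ddbb
Steps: 3


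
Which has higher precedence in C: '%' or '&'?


'%' is multiplicative (level 10); '&' is bitwise AND (level 5)
Higher level binds tighter
'%' has higher precedence than '&'


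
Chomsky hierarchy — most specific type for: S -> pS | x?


Right-linear: every RHS is a terminal or a terminal followed by one nonterminal
Classification: Type 3 (Regular)


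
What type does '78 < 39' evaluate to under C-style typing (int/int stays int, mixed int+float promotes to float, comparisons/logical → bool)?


Operand types: int < int
Rule: comparison yields bool
Result type: bool


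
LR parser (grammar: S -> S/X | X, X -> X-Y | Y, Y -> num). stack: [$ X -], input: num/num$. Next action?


no handle; shift 'num'
Action: shift


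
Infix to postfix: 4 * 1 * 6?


Left to right (same or higher precedence on left)
Postfix: 4 1 * 6 *


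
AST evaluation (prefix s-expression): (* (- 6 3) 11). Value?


Evaluate inner: (- 6 3) = 3
Evaluate root: (* 3 11) = 33
Result: 33


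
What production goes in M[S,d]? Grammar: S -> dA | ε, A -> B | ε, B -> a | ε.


For [S, d]: 'd' ∈ FIRST(dA)
Entry: S -> dA


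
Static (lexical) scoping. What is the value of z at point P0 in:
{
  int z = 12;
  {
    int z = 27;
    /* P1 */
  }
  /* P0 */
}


z declared in the same block as P0
z = 12


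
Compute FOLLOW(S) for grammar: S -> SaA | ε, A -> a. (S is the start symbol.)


$ ∈ FOLLOW(S). For each A -> αBβ: add FIRST(β)\{ε} to FOLLOW(B); if β nullable, add FOLLOW(A).
FOLLOW(S) = {$, a}


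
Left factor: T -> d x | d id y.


Common prefix: 'd'
Factored: T -> d T', T' -> x | id y


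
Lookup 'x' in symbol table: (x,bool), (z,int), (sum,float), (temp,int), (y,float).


Lookup 'x' → type bool


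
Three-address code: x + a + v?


Break into single-operator statements:
t1 = x + a
t2 = t1 + v


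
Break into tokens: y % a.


Scan left to right, longest-match per lexeme
Tokens: ID(y), OP(%), ID(a)


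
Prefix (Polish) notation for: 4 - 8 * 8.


'*' binds tighter: tree is (- 4 (* 8 8))
Prefix: - 4 * 8 8


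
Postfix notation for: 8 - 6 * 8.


* has higher precedence, evaluate 6*8 first
Postfix: 8 6 8 * -


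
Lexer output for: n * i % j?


Scan left to right, longest-match per lexeme
Tokens: ID(n), OP(*), ID(i), OP(%), ID(j)


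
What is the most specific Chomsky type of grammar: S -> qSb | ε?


Single nonterminal LHS, but q^n b^n is not regular
Classification: Type 2 (Context-Free)


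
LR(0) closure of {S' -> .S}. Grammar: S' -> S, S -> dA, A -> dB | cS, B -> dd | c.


Start: S' -> .S
For each item with dot before a nonterminal B, add B -> .γ for every B-production
Closure: [S' -> .S, S -> .dA]


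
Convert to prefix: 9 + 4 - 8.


left-to-right (same/higher precedence on left): tree is (- (+ 9 4) 8)
Prefix: - + 9 4 8


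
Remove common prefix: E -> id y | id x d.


Common prefix: 'id'
Factored: E -> id E', E' -> y | x d


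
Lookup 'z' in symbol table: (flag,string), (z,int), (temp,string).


Lookup 'z' → type int


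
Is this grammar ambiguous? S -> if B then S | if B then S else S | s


dangling else: 'if B then if B then s else s' parses two ways
Ambiguous


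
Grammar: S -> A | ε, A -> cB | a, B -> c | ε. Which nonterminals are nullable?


A nonterminal is nullable iff some alternative derives ε (directly, or every symbol in it is nullable)
Nullable: {B, S}


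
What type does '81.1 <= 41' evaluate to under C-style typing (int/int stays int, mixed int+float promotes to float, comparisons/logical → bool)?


Operand types: float <= int
Rule: comparison yields bool
Result type: bool


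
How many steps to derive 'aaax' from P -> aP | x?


Derivation: P => aP => aaP => aaaP => aaax
Steps: 4


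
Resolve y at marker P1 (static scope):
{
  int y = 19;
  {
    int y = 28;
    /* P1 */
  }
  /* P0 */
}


y declared in the same block as P1
y = 28


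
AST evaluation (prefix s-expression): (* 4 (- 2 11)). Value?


Evaluate inner: (- 2 11) = -9
Evaluate root: (* 4 -9) = -36
Result: -36


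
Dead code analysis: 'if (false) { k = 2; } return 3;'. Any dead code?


condition is constant false, so the whole block is unreachable
Dead: 'if (false) { k = 2; }'


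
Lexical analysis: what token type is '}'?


Pattern: delimiter/punctuation
Type: PUNCTUATION


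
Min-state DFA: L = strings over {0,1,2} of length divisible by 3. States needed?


Track length mod 3: states 0..2, accept at 0
Minimal DFA: 3 states


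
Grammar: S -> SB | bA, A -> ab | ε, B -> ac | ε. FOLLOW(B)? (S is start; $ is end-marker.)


$ ∈ FOLLOW(S). For each A -> αBβ: add FIRST(β)\{ε} to FOLLOW(B); if β nullable, add FOLLOW(A).
FOLLOW(B) = {$, a}


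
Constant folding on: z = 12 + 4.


12 + 4 = 16 at compile time
Optimized: z = 16


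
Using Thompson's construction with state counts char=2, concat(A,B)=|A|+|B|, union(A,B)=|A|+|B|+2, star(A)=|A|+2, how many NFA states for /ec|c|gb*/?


Syntax tree has 5 char leaf(s), 2 union(s), 1 star(s)
chars contribute 5×2 = 10; each union adds +2; each star adds +2
Total: 10 + 4 + 2 = 16 states


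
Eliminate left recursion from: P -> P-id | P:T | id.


Left-recursive alternatives: P-id, P:T; non-recursive: id
Introduce P': P -> idP', P' -> -idP' | :TP' | ε


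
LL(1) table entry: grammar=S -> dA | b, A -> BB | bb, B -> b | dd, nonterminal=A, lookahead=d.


For [A, d]: 'd' ∈ FIRST(BB)
Entry: A -> BB


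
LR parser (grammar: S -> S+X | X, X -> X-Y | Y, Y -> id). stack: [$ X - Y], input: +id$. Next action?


handle 'X-Y' on top
Action: reduce (X -> X-Y)


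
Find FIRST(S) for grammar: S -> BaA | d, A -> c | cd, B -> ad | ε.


Per alternative of S: FIRST(BaA) = {a}; FIRST(d) = {d}
FIRST(S) = {a, d}


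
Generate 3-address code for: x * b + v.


Break into single-operator statements:
t1 = x * b
t2 = t1 + v


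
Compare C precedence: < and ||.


'<' is relational (level 7); '||' is logical OR (level 1)
Higher level binds tighter
'<' has higher precedence than '||'


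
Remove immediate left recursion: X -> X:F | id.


Left-recursive alternatives: X:F; non-recursive: id
Introduce X': X -> idX', X' -> :FX' | ε


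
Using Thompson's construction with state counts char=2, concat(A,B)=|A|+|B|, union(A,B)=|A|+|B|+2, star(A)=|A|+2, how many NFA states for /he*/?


Syntax tree has 2 char leaf(s), 0 union(s), 1 star(s)
chars contribute 2×2 = 4; each union adds +2; each star adds +2
Total: 4 + 0 + 2 = 6 states


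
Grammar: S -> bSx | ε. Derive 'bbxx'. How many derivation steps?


Derivation: S => bSx => bbSxx => bbxx
Steps: 3


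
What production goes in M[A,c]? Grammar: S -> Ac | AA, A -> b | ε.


For [A, c]: ε is nullable and 'c' ∈ FOLLOW(A)
Entry: A -> ε


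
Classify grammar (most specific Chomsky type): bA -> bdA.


LHS has context (more than one symbol) and |LHS| ≤ |RHS|
Classification: Type 1 (Context-Sensitive)


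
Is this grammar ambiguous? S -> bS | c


right-linear, alternatives start with distinct terminals 'b' vs 'c': unique leftmost derivation
Unambiguous


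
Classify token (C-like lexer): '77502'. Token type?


Pattern: digits only
Type: INTEGER_LITERAL


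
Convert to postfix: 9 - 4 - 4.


Left to right (same or higher precedence on left)
Postfix: 9 4 - 4 -


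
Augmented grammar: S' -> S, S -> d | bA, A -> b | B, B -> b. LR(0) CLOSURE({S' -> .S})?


Start: S' -> .S
For each item with dot before a nonterminal B, add B -> .γ for every B-production
Closure: [S' -> .S, S -> .d, S -> .bA]


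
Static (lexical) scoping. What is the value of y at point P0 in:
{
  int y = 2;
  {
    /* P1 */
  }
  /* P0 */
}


y declared in the same block as P0
y = 2


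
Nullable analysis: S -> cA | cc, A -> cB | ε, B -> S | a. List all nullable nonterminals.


A nonterminal is nullable iff some alternative derives ε (directly, or every symbol in it is nullable)
Nullable: {A}


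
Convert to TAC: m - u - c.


Break into single-operator statements:
t1 = m - u
t2 = t1 - c


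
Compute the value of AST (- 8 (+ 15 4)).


Evaluate inner: (+ 15 4) = 19
Evaluate root: (- 8 19) = -11
Result: -11


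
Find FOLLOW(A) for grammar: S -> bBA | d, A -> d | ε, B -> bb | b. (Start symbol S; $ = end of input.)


$ ∈ FOLLOW(S). For each A -> αBβ: add FIRST(β)\{ε} to FOLLOW(B); if β nullable, add FOLLOW(A).
FOLLOW(A) = {$}


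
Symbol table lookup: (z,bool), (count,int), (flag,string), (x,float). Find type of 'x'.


Lookup 'x' → type float


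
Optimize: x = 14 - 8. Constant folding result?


14 - 8 = 6 at compile time
Optimized: x = 6


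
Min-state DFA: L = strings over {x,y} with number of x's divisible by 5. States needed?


Track (count of x) mod 5: states 0..4, accept at 0
Minimal DFA: 5 states


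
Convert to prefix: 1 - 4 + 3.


left-to-right (same/higher precedence on left): tree is (+ (- 1 4) 3)
Prefix: + - 1 4 3


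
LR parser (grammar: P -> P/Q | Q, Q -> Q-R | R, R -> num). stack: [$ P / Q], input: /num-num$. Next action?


handle 'P/Q' on top; lookahead ∈ FOLLOW(P) = {/, $}
Action: reduce (P -> P/Q)


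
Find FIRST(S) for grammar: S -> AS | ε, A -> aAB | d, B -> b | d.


Per alternative of S: FIRST(AS) = {a, d}; FIRST(ε) = {ε}
FIRST(S) = {a, d, ε}


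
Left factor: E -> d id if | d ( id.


Common prefix: 'd'
Factored: E -> d E', E' -> id if | ( id


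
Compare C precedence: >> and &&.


'>>' is shift (level 8); '&&' is logical AND (level 2)
Higher level binds tighter
'>>' has higher precedence than '&&'


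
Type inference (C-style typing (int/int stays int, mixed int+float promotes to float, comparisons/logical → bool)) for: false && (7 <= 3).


Operand types: bool && bool
Rule: logical operators take bool operands and yield bool
Result type: bool


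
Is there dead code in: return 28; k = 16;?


statement follows a return and is unreachable
Dead: 'k = 16'


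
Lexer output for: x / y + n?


Scan left to right, longest-match per lexeme
Tokens: ID(x), OP(/), ID(y), OP(+), ID(n)


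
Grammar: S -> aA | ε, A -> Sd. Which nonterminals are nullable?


A nonterminal is nullable iff some alternative derives ε (directly, or every symbol in it is nullable)
Nullable: {S}


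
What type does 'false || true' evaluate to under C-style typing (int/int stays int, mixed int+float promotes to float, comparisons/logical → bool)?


Operand types: bool || bool
Rule: logical operators take bool operands and yield bool
Result type: bool


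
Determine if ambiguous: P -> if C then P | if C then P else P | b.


dangling else: 'if C then if C then b else b' parses two ways
Ambiguous


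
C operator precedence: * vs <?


'*' is multiplicative (level 10); '<' is relational (level 7)
Higher level binds tighter
'*' has higher precedence than '<'


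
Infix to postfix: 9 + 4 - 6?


Left to right (same or higher precedence on left)
Postfix: 9 4 + 6 -


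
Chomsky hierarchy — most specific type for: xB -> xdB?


LHS has context (more than one symbol) and |LHS| ≤ |RHS|
Classification: Type 1 (Context-Sensitive)


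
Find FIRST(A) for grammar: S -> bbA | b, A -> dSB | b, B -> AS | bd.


Per alternative of A: FIRST(dSB) = {d}; FIRST(b) = {b}
FIRST(A) = {b, d}


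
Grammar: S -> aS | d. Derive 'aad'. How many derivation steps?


Derivation: S => aS => aaS => aad
Steps: 3


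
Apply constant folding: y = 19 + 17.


19 + 17 = 36 at compile time
Optimized: y = 36


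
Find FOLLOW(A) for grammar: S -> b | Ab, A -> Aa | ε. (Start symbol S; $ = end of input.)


$ ∈ FOLLOW(S). For each A -> αBβ: add FIRST(β)\{ε} to FOLLOW(B); if β nullable, add FOLLOW(A).
FOLLOW(A) = {a, b}


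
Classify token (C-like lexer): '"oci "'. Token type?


Pattern: double-quoted sequence
Type: STRING_LITERAL


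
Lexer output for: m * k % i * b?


Scan left to right, longest-match per lexeme
Tokens: ID(m), OP(*), ID(k), OP(%), ID(i), OP(*), ID(b)


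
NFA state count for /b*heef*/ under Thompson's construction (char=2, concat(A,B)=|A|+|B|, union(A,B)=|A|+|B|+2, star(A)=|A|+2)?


Syntax tree has 5 char leaf(s), 0 union(s), 2 star(s)
chars contribute 5×2 = 10; each union adds +2; each star adds +2
Total: 10 + 0 + 4 = 14 states


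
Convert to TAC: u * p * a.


Break into single-operator statements:
t1 = u * p
t2 = t1 * a


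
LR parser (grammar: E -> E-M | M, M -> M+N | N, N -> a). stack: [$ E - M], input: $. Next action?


handle 'E-M' on top; lookahead ∈ FOLLOW(E) = {-, $}
Action: reduce (E -> E-M)


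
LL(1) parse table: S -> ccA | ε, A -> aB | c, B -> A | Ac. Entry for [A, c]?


For [A, c]: 'c' ∈ FIRST(c)
Entry: A -> c


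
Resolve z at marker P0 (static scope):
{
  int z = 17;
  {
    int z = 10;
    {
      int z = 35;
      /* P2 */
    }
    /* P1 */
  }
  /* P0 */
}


z declared in the same block as P0
z = 17


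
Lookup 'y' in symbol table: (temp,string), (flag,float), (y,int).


Lookup 'y' → type int


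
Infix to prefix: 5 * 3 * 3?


left-to-right (same/higher precedence on left): tree is (* (* 5 3) 3)
Prefix: * * 5 3 3


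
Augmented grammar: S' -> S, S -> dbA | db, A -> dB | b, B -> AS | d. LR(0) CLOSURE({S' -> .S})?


Start: S' -> .S
For each item with dot before a nonterminal B, add B -> .γ for every B-production
Closure: [S' -> .S, S -> .dbA, S -> .db]


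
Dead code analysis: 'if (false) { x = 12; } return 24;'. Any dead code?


condition is constant false, so the whole block is unreachable
Dead: 'if (false) { x = 12; }'


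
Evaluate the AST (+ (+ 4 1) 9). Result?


Evaluate inner: (+ 4 1) = 5
Evaluate root: (+ 5 9) = 14
Result: 14


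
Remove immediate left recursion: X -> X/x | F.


Left-recursive alternatives: X/x; non-recursive: F
Introduce X': X -> FX', X' -> /xX' | ε


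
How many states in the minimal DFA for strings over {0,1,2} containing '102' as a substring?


KMP-style automaton: 3 progress states + 1 absorbing accept = 4
Minimal DFA: 4 states


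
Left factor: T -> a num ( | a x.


Common prefix: 'a'
Factored: T -> a T', T' -> num ( | x


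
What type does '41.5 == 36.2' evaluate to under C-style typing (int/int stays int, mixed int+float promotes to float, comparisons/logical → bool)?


Operand types: float == float
Rule: comparison yields bool
Result type: bool


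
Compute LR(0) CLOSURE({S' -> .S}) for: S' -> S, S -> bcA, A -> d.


Start: S' -> .S
For each item with dot before a nonterminal B, add B -> .γ for every B-production
Closure: [S' -> .S, S -> .bcA]


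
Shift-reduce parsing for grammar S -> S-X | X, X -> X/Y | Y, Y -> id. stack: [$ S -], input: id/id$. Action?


no handle ('S-' is not any RHS); shift 'id'
Action: shift


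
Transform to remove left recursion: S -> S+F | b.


Left-recursive alternatives: S+F; non-recursive: b
Introduce S': S -> bS', S' -> +FS' | ε


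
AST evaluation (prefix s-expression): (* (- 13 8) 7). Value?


Evaluate inner: (- 13 8) = 5
Evaluate root: (* 5 7) = 35
Result: 35


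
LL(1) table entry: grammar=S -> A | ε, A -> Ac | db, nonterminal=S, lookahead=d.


For [S, d]: 'd' ∈ FIRST(A)
Entry: S -> A


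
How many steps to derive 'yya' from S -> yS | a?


Derivation: S => yS => yyS => yya
Steps: 3


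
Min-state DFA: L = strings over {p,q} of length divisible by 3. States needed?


Track length mod 3: states 0..2, accept at 0
Minimal DFA: 3 states


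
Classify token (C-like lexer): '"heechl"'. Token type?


Pattern: double-quoted sequence
Type: STRING_LITERAL


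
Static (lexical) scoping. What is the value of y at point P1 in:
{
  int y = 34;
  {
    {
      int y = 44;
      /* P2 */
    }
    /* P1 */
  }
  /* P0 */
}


P1's block does not declare y; resolves to the enclosing declaration at depth 0
y = 34


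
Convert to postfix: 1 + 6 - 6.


Left to right (same or higher precedence on left)
Postfix: 1 6 + 6 -


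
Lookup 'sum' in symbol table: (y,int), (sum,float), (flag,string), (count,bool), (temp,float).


Lookup 'sum' → type float


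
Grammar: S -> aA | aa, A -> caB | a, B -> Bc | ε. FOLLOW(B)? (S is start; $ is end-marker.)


$ ∈ FOLLOW(S). For each A -> αBβ: add FIRST(β)\{ε} to FOLLOW(B); if β nullable, add FOLLOW(A).
FOLLOW(B) = {$, c}


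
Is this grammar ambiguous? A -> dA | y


right-linear, alternatives start with distinct terminals 'd' vs 'y': unique leftmost derivation
Unambiguous


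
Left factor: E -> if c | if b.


Common prefix: 'if'
Factored: E -> if E', E' -> c | b


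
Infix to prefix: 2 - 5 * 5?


'*' binds tighter: tree is (- 2 (* 5 5))
Prefix: - 2 * 5 5


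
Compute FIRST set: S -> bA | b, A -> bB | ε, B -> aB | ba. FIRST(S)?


Per alternative of S: FIRST(bA) = {b}; FIRST(b) = {b}
FIRST(S) = {b}


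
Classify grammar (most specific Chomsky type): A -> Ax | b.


Left-linear: every RHS is a terminal or one nonterminal followed by a terminal
Classification: Type 3 (Regular)


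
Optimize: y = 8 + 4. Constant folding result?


8 + 4 = 12 at compile time
Optimized: y = 12


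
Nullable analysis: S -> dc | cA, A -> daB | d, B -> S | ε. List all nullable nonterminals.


A nonterminal is nullable iff some alternative derives ε (directly, or every symbol in it is nullable)
Nullable: {B}


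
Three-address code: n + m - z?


Break into single-operator statements:
t1 = n + m
t2 = t1 - z


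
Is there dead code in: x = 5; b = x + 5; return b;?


x is read by b's definition; b is returned
No dead code


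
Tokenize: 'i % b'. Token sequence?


Scan left to right, longest-match per lexeme
Tokens: ID(i), OP(%), ID(b)


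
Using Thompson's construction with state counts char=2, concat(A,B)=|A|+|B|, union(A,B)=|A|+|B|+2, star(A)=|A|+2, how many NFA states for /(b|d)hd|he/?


Syntax tree has 6 char leaf(s), 2 union(s), 0 star(s)
chars contribute 6×2 = 12; each union adds +2; each star adds +2
Total: 12 + 4 + 0 = 16 states


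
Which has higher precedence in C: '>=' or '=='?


'>=' is relational (level 7); '==' is equality (level 6)
Higher level binds tighter
'>=' has higher precedence than '=='


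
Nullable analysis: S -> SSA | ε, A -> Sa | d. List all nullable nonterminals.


A nonterminal is nullable iff some alternative derives ε (directly, or every symbol in it is nullable)
Nullable: {S}


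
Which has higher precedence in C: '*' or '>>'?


'*' is multiplicative (level 10); '>>' is shift (level 8)
Higher level binds tighter
'*' has higher precedence than '>>'


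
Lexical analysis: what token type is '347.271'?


Pattern: digits with a decimal point
Type: FLOAT_LITERAL


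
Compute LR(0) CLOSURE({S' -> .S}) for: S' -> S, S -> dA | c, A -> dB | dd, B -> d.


Start: S' -> .S
For each item with dot before a nonterminal B, add B -> .γ for every B-production
Closure: [S' -> .S, S -> .dA, S -> .c]


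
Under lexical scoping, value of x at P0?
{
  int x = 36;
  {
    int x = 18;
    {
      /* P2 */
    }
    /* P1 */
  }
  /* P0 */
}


x declared in the same block as P0
x = 36


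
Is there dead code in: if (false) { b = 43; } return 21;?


condition is constant false, so the whole block is unreachable
Dead: 'if (false) { b = 43; }'


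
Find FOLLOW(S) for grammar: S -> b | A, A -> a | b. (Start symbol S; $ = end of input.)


$ ∈ FOLLOW(S). For each A -> αBβ: add FIRST(β)\{ε} to FOLLOW(B); if β nullable, add FOLLOW(A).
FOLLOW(S) = {$}


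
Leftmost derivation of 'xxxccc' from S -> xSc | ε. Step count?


Derivation: S => xSc => xxScc => xxxSccc => xxxccc
Steps: 4


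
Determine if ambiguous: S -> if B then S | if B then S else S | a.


dangling else: 'if B then if B then a else a' parses two ways
Ambiguous


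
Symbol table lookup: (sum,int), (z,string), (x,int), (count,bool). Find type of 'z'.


Lookup 'z' → type string


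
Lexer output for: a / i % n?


Scan left to right, longest-match per lexeme
Tokens: ID(a), OP(/), ID(i), OP(%), ID(n)


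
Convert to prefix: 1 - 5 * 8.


'*' binds tighter: tree is (- 1 (* 5 8))
Prefix: - 1 * 5 8


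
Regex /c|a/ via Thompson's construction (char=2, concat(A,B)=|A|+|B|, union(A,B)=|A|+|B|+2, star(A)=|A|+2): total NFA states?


Syntax tree has 2 char leaf(s), 1 union(s), 0 star(s)
chars contribute 2×2 = 4; each union adds +2; each star adds +2
Total: 4 + 2 + 0 = 6 states


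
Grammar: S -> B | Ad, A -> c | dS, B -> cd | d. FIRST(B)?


Per alternative of B: FIRST(cd) = {c}; FIRST(d) = {d}
FIRST(B) = {c, d}


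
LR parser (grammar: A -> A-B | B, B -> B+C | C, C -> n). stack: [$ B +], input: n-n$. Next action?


no handle; shift 'n'
Action: shift


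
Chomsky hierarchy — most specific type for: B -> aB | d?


Right-linear: every RHS is a terminal or a terminal followed by one nonterminal
Classification: Type 3 (Regular)


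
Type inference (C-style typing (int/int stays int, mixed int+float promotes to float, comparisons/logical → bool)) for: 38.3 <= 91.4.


Operand types: float <= float
Rule: comparison yields bool
Result type: bool


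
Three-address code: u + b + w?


Break into single-operator statements:
t1 = u + b
t2 = t1 + w


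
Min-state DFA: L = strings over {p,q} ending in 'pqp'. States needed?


Track the longest suffix of input matching a prefix of 'pqp': 4 classes (prefixes of length 0..3)
Minimal DFA: 4 states


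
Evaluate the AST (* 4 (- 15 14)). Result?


Evaluate inner: (- 15 14) = 1
Evaluate root: (* 4 1) = 4
Result: 4


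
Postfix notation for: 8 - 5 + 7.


Left to right (same or higher precedence on left)
Postfix: 8 5 - 7 +


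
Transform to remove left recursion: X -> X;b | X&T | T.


Left-recursive alternatives: X;b, X&T; non-recursive: T
Introduce X': X -> TX', X' -> ;bX' | &TX' | ε


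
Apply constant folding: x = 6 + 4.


6 + 4 = 10 at compile time
Optimized: x = 10


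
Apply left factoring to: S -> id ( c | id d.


Common prefix: 'id'
Factored: S -> id S', S' -> ( c | d


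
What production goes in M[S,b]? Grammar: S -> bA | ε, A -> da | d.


For [S, b]: 'b' ∈ FIRST(bA)
Entry: S -> bA


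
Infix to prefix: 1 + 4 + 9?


left-to-right (same/higher precedence on left): tree is (+ (+ 1 4) 9)
Prefix: + + 1 4 9


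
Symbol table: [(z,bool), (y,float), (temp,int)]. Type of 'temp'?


Lookup 'temp' → type int


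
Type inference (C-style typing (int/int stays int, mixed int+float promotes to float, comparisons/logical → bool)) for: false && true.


Operand types: bool && bool
Rule: logical operators take bool operands and yield bool
Result type: bool


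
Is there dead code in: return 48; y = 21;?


statement follows a return and is unreachable
Dead: 'y = 21'


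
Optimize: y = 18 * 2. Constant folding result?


18 * 2 = 36 at compile time
Optimized: y = 36


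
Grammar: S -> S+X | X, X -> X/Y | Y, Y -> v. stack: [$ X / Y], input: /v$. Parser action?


handle 'X/Y' on top
Action: reduce (X -> X/Y)


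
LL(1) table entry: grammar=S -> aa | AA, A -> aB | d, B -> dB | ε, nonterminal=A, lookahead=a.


For [A, a]: 'a' ∈ FIRST(aB)
Entry: A -> aB


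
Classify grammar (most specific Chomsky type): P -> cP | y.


Right-linear: every RHS is a terminal or a terminal followed by one nonterminal
Classification: Type 3 (Regular)


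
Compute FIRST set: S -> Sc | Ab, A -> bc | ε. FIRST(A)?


Per alternative of A: FIRST(bc) = {b}; FIRST(ε) = {ε}
FIRST(A) = {b, ε}


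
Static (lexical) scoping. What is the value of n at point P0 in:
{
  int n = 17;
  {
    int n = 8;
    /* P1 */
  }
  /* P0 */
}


n declared in the same block as P0
n = 17


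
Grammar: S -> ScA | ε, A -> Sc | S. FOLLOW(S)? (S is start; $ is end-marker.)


$ ∈ FOLLOW(S). For each A -> αBβ: add FIRST(β)\{ε} to FOLLOW(B); if β nullable, add FOLLOW(A).
FOLLOW(S) = {$, c}


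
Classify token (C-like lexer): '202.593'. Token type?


Pattern: digits with a decimal point
Type: FLOAT_LITERAL


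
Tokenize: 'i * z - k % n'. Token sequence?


Scan left to right, longest-match per lexeme
Tokens: ID(i), OP(*), ID(z), OP(-), ID(k), OP(%), ID(n)


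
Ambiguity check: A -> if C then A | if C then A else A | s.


dangling else: 'if C then if C then s else s' parses two ways
Ambiguous


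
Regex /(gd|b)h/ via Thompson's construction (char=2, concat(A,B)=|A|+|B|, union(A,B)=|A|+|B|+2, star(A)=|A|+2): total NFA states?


Syntax tree has 4 char leaf(s), 1 union(s), 0 star(s)
chars contribute 4×2 = 8; each union adds +2; each star adds +2
Total: 8 + 2 + 0 = 10 states


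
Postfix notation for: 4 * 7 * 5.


Left to right (same or higher precedence on left)
Postfix: 4 7 * 5 *


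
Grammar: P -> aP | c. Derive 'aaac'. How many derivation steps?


Derivation: P => aP => aaP => aaaP => aaac
Steps: 4


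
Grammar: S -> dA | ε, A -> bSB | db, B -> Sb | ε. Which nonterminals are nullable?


A nonterminal is nullable iff some alternative derives ε (directly, or every symbol in it is nullable)
Nullable: {B, S}


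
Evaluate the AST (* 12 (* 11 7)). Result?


Evaluate inner: (* 11 7) = 77
Evaluate root: (* 12 77) = 924
Result: 924


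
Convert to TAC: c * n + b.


Break into single-operator statements:
t1 = c * n
t2 = t1 + b


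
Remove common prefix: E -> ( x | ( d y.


Common prefix: '('
Factored: E -> ( E', E' -> x | d y


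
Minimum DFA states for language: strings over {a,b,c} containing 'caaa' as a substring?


KMP-style automaton: 4 progress states + 1 absorbing accept = 5
Minimal DFA: 5 states


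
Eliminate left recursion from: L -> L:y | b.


Left-recursive alternatives: L:y; non-recursive: b
Introduce L': L -> bL', L' -> :yL' | ε


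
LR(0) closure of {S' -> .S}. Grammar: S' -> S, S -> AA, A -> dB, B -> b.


Start: S' -> .S
For each item with dot before a nonterminal B, add B -> .γ for every B-production
Closure: [S' -> .S, S -> .AA, A -> .dB]
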